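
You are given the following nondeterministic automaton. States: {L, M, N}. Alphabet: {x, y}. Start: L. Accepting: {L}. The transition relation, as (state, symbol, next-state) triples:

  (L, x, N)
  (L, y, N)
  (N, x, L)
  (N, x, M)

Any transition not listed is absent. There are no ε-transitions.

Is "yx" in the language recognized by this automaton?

Start in {L}.
Read 'y': {L} → {N}.
Read 'x': {N} → {L, M}.
The final set {L, M} contains the accepting state L.

Yes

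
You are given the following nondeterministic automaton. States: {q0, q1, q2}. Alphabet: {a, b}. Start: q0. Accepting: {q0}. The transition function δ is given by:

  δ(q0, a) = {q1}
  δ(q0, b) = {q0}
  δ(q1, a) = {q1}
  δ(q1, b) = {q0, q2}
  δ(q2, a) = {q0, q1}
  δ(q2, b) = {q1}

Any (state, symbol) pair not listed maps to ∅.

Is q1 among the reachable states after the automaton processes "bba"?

Yes

Start in {q0}.
Read 'b': q0→{q0}; now {q0}.
Read 'b': q0→{q0}; now {q0}.
Read 'a': q0→{q1}; now {q1}.
State q1 is in {q1}.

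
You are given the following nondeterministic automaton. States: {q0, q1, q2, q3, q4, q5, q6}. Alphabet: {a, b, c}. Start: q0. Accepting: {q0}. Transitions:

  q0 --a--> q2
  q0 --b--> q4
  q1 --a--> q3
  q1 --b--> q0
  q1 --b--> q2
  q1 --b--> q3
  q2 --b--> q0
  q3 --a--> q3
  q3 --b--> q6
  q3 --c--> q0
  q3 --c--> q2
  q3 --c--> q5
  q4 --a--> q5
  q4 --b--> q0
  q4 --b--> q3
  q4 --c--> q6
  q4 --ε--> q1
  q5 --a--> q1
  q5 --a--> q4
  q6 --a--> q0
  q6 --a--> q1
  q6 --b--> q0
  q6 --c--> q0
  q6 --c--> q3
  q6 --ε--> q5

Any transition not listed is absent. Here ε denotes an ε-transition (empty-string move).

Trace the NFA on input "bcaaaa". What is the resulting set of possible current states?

{q3, q5}

Start in {q0}.
Read 'b': q0→{q4}; union {q4}; ε-closure = {q1, q4}.
Read 'c': q1→∅, q4→{q6}; union {q6}; ε-closure = {q5, q6}.
Read 'a': q5→{q1, q4}, q6→{q0, q1}; now {q0, q1, q4}.
Read 'a': q0→{q2}, q1→{q3}, q4→{q5}; now {q2, q3, q5}.
Read 'a': q2→∅, q3→{q3}, q5→{q1, q4}; now {q1, q3, q4}.
Read 'a': q1→{q3}, q3→{q3}, q4→{q5}; now {q3, q5}.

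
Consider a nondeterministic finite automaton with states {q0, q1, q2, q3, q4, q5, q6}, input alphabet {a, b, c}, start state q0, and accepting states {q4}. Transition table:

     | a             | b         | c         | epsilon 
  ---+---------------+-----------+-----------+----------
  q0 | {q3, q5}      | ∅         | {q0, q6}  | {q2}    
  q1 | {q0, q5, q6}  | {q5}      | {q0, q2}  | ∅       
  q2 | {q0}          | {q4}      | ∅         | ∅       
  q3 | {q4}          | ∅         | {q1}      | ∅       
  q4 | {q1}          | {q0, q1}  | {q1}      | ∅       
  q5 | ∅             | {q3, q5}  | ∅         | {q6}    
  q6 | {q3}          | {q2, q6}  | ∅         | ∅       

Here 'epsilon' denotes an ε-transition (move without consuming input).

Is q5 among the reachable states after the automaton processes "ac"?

No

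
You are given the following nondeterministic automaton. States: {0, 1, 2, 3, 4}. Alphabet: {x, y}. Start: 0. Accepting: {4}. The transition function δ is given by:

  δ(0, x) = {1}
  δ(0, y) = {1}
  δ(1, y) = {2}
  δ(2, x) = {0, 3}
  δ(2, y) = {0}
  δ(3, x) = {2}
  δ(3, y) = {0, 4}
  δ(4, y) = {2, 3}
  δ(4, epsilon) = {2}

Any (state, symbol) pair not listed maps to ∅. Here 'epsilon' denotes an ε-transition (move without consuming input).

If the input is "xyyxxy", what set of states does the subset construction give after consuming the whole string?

Start in {0}.
Read 'x': {0} → {1}.
Read 'y': {1} → {2}.
Read 'y': {2} → {0}.
Read 'x': {0} → {1}.
Read 'x': {1} → ∅.
The set is empty and remains empty for the remaining 1 symbol.

∅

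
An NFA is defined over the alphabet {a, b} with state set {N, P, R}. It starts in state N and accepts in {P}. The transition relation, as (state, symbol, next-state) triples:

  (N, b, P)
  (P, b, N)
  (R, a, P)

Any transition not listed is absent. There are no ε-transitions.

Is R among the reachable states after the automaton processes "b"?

Start in {N}.
Read 'b': N→{P}; now {P}.
State R is not in {P}.

No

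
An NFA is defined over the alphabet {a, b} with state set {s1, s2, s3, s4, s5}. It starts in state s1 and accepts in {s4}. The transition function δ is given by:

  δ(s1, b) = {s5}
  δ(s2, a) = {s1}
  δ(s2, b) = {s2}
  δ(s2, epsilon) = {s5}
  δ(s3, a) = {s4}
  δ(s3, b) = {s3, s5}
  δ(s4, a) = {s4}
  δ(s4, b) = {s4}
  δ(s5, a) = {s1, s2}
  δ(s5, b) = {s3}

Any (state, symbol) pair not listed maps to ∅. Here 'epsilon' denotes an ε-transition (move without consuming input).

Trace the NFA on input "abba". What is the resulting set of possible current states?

Start in {s1}.
Read 'a': {s1} → ∅.
The set is empty and remains empty for the remaining 3 symbols.

∅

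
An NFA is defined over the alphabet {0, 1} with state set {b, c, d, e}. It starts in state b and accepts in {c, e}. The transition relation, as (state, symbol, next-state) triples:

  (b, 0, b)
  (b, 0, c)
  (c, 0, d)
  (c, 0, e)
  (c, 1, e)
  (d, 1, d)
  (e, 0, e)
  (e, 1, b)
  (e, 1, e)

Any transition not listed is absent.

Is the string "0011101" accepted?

Yes

Start in {b}.
Read '0': b→{b, c}; now {b, c}.
Read '0': b→{b, c}, c→{d, e}; now {b, c, d, e}.
Read '1': b→∅, c→{e}, d→{d}, e→{b, e}; now {b, d, e}.
Read '1': b→∅, d→{d}, e→{b, e}; now {b, d, e}.
Read '1': b→∅, d→{d}, e→{b, e}; now {b, d, e}.
Read '0': b→{b, c}, d→∅, e→{e}; now {b, c, e}.
Read '1': b→∅, c→{e}, e→{b, e}; now {b, e}.
The final set {b, e} contains the accepting state e.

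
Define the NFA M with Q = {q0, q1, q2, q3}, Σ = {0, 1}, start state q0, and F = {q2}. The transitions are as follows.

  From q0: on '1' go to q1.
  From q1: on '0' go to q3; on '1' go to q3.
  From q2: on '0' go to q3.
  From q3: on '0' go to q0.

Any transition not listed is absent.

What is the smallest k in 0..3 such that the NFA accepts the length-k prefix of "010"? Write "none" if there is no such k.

none

Start in {q0}.
Read '0': {q0} → ∅.
The set is empty and remains empty for the remaining 2 symbols.
No reachable set along the way intersects F.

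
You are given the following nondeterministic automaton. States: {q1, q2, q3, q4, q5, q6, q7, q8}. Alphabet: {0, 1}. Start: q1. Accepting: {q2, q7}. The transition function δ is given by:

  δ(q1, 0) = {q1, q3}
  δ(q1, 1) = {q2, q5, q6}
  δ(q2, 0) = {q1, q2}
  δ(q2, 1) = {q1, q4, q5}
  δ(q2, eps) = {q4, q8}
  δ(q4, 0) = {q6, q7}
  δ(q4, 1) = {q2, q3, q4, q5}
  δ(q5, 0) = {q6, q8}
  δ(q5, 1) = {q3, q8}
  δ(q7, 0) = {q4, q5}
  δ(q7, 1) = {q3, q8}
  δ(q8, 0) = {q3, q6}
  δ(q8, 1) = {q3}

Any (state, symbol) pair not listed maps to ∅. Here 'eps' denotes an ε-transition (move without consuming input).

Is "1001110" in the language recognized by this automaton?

Yes

Start in {q1}.
Read '1': q1→{q2, q5, q6}; union {q2, q5, q6}; ε-closure = {q2, q4, q5, q6, q8}.
Read '0': q2→{q1, q2}, q4→{q6, q7}, q5→{q6, q8}, q6→∅, q8→{q3, q6}; union {q1, q2, q3, q6, q7, q8}; ε-closure = {q1, q2, q3, q4, q6, q7, q8}.
Read '0': q1→{q1, q3}, q2→{q1, q2}, q3→∅, q4→{q6, q7}, q6→∅, q7→{q4, q5}, q8→{q3, q6}; union {q1, q2, q3, q4, q5, q6, q7}; ε-closure = {q1, q2, q3, q4, q5, q6, q7, q8}.
Read '1': q1→{q2, q5, q6}, q2→{q1, q4, q5}, q3→∅, q4→{q2, q3, q4, q5}, q5→{q3, q8}, q6→∅, q7→{q3, q8}, q8→{q3}; now {q1, q2, q3, q4, q5, q6, q8}.
Read '1': q1→{q2, q5, q6}, q2→{q1, q4, q5}, q3→∅, q4→{q2, q3, q4, q5}, q5→{q3, q8}, q6→∅, q8→{q3}; now {q1, q2, q3, q4, q5, q6, q8}.
Read '1': q1→{q2, q5, q6}, q2→{q1, q4, q5}, q3→∅, q4→{q2, q3, q4, q5}, q5→{q3, q8}, q6→∅, q8→{q3}; now {q1, q2, q3, q4, q5, q6, q8}.
Read '0': q1→{q1, q3}, q2→{q1, q2}, q3→∅, q4→{q6, q7}, q5→{q6, q8}, q6→∅, q8→{q3, q6}; union {q1, q2, q3, q6, q7, q8}; ε-closure = {q1, q2, q3, q4, q6, q7, q8}.
The final set {q1, q2, q3, q4, q6, q7, q8} contains the accepting states q2, q7.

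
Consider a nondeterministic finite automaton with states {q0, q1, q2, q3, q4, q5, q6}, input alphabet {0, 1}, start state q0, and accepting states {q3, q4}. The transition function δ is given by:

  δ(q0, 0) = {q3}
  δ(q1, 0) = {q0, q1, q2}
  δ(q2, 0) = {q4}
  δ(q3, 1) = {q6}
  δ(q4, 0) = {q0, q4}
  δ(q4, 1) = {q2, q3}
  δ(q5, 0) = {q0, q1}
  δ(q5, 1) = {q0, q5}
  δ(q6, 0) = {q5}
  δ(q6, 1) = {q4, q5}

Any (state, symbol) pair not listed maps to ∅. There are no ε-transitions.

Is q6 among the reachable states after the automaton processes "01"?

Start in {q0}.
Read '0': q0→{q3}; now {q3}.
Read '1': q3→{q6}; now {q6}.
State q6 is in {q6}.

Yes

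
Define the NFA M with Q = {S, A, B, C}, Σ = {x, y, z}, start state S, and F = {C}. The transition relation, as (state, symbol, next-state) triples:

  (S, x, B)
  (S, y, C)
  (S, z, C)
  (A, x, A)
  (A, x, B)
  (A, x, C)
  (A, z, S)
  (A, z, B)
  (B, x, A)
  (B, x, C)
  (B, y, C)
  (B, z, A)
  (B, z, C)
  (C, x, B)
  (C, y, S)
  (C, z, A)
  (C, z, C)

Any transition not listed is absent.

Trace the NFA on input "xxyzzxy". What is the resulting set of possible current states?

{S, C}

Start in {S}.
Read 'x': S→{B}; now {B}.
Read 'x': B→{A, C}; now {A, C}.
Read 'y': A→∅, C→{S}; now {S}.
Read 'z': S→{C}; now {C}.
Read 'z': C→{A, C}; now {A, C}.
Read 'x': A→{A, B, C}, C→{B}; now {A, B, C}.
Read 'y': A→∅, B→{C}, C→{S}; now {S, C}.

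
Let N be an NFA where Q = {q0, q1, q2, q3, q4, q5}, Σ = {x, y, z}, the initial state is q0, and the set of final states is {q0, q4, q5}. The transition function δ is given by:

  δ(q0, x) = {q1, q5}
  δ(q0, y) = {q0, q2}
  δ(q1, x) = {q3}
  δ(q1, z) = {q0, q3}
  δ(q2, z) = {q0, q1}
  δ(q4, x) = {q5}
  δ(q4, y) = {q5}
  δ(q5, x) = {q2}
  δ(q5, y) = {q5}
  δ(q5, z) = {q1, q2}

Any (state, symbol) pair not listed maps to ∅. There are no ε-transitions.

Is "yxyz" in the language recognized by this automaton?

Start in {q0}.
Read 'y': q0→{q0, q2}; now {q0, q2}.
Read 'x': q0→{q1, q5}, q2→∅; now {q1, q5}.
Read 'y': q1→∅, q5→{q5}; now {q5}.
Read 'z': q5→{q1, q2}; now {q1, q2}.
The final set {q1, q2} contains no accepting state.

No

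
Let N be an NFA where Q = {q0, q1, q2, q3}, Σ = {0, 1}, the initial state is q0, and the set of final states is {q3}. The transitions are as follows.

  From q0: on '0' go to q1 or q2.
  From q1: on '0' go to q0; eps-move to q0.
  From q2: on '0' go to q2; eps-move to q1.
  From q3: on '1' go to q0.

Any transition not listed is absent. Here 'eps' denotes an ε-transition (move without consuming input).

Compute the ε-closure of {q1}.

{q0, q1}

Begin with {q1}.
ε-move q1 → q0; add q0.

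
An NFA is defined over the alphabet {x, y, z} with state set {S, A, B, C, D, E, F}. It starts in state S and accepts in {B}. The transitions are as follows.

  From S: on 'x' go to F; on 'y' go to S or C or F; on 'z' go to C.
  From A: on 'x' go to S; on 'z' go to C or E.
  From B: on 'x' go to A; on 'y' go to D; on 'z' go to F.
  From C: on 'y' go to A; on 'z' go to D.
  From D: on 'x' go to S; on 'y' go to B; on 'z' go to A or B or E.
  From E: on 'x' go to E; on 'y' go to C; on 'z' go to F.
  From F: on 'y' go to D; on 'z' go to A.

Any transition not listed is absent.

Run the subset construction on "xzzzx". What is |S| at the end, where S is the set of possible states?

1

Start in {S}.
Read 'x': S→{F}; now {F}.
Read 'z': F→{A}; now {A}.
Read 'z': A→{C, E}; now {C, E}.
Read 'z': C→{D}, E→{F}; now {D, F}.
Read 'x': D→{S}, F→∅; now {S}.
That set has 1 state.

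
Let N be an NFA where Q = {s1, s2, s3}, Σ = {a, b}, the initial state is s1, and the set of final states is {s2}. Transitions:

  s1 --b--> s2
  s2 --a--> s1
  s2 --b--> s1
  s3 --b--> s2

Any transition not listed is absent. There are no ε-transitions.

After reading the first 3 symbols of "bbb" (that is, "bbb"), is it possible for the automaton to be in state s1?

Start in {s1}.
Read 'b': {s1} → {s2}.
Read 'b': {s2} → {s1}.
Read 'b': {s1} → {s2}.
State s1 is not in {s2}.

No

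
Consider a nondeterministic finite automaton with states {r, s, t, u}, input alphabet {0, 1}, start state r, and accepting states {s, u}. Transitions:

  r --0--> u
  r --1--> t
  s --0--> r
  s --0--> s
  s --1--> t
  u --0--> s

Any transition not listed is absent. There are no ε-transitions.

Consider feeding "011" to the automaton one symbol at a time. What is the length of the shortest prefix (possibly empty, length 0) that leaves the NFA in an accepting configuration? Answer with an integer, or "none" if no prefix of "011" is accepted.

1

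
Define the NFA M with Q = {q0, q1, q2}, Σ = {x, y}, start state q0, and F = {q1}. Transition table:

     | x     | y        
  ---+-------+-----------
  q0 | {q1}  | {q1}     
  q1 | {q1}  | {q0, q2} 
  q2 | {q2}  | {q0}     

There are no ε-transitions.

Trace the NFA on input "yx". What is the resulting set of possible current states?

{q1}

Start in {q0}.
Read 'y': q0→{q1}; now {q1}.
Read 'x': q1→{q1}; now {q1}.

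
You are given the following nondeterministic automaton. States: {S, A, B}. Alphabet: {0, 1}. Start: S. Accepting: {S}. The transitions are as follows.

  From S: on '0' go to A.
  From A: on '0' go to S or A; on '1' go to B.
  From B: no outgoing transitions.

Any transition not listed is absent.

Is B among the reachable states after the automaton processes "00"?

No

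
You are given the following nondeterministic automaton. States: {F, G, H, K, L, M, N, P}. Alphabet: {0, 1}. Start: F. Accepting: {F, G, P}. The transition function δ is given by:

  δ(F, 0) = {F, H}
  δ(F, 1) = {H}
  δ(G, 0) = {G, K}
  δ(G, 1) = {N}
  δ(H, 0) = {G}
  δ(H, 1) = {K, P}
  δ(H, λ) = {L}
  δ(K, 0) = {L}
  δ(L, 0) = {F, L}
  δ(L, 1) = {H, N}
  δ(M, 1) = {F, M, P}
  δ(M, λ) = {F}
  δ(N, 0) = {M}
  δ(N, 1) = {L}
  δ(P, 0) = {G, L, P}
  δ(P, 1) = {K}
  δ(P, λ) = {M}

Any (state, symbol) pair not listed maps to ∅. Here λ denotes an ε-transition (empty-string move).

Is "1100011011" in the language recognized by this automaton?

Start in {F}.
Read '1': F→{H}; union {H}; ε-closure = {H, L}.
Read '1': H→{K, P}, L→{H, N}; union {H, K, N, P}; ε-closure = {F, H, K, L, M, N, P}.
Read '0': F→{F, H}, H→{G}, K→{L}, L→{F, L}, M→∅, N→{M}, P→{G, L, P}; now {F, G, H, L, M, P}.
Read '0': F→{F, H}, G→{G, K}, H→{G}, L→{F, L}, M→∅, P→{G, L, P}; union {F, G, H, K, L, P}; ε-closure = {F, G, H, K, L, M, P}.
Read '0': F→{F, H}, G→{G, K}, H→{G}, K→{L}, L→{F, L}, M→∅, P→{G, L, P}; union {F, G, H, K, L, P}; ε-closure = {F, G, H, K, L, M, P}.
Read '1': F→{H}, G→{N}, H→{K, P}, K→∅, L→{H, N}, M→{F, M, P}, P→{K}; union {F, H, K, M, N, P}; ε-closure = {F, H, K, L, M, N, P}.
Read '1': F→{H}, H→{K, P}, K→∅, L→{H, N}, M→{F, M, P}, N→{L}, P→{K}; now {F, H, K, L, M, N, P}.
Read '0': F→{F, H}, H→{G}, K→{L}, L→{F, L}, M→∅, N→{M}, P→{G, L, P}; now {F, G, H, L, M, P}.
Read '1': F→{H}, G→{N}, H→{K, P}, L→{H, N}, M→{F, M, P}, P→{K}; union {F, H, K, M, N, P}; ε-closure = {F, H, K, L, M, N, P}.
Read '1': F→{H}, H→{K, P}, K→∅, L→{H, N}, M→{F, M, P}, N→{L}, P→{K}; now {F, H, K, L, M, N, P}.
The final set {F, H, K, L, M, N, P} contains the accepting states F, P.

Yes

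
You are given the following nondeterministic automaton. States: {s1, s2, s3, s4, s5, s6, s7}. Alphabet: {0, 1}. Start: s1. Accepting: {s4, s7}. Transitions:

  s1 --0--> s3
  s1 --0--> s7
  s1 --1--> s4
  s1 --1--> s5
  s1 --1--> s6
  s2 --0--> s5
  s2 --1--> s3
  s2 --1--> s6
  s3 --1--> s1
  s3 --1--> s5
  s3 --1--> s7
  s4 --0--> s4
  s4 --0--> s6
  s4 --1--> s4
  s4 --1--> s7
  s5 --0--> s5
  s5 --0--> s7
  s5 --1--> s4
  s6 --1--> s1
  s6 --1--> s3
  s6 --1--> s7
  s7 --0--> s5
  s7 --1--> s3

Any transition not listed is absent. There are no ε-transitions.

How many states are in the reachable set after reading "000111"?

Start in {s1}.
Read '0': {s1} → {s3, s7}.
Read '0': {s3, s7} → {s5}.
Read '0': {s5} → {s5, s7}.
Read '1': {s5, s7} → {s3, s4}.
Read '1': {s3, s4} → {s1, s4, s5, s7}.
Read '1': {s1, s4, s5, s7} → {s3, s4, s5, s6, s7}.
That set has 5 states.

5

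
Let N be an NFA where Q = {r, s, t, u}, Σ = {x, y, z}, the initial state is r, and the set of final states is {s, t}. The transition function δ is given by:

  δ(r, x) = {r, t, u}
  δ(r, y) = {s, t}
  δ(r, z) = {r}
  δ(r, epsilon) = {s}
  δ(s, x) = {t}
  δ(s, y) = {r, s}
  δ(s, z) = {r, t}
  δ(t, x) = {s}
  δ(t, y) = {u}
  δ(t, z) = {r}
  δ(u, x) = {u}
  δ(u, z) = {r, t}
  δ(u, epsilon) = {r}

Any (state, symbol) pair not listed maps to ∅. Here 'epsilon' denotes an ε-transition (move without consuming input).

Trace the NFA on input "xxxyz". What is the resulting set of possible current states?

{r, s, t}

Start: ε-closure({r}) = {r, s}.
Read 'x': r→{r, t, u}, s→{t}; union {r, t, u}; ε-closure = {r, s, t, u}.
Read 'x': r→{r, t, u}, s→{t}, t→{s}, u→{u}; now {r, s, t, u}.
Read 'x': r→{r, t, u}, s→{t}, t→{s}, u→{u}; now {r, s, t, u}.
Read 'y': r→{s, t}, s→{r, s}, t→{u}, u→∅; now {r, s, t, u}.
Read 'z': r→{r}, s→{r, t}, t→{r}, u→{r, t}; union {r, t}; ε-closure = {r, s, t}.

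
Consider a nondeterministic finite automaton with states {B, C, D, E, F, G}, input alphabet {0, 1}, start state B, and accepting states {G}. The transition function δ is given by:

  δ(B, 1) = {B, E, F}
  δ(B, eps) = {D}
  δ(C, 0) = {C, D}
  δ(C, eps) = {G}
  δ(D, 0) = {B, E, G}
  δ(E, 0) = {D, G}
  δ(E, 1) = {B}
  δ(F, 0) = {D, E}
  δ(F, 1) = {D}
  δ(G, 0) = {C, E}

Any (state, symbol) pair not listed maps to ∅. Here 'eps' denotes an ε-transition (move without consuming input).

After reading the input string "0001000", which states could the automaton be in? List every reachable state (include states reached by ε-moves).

Start: ε-closure({B}) = {B, D}.
Read '0': {B, D} → {B, D, E, G}.
Read '0': {B, D, E, G} → {B, C, D, E, G}.
Read '0': {B, C, D, E, G} → {B, C, D, E, G}.
Read '1': {B, C, D, E, G} → {B, D, E, F}.
Read '0': {B, D, E, F} → {B, D, E, G}.
Read '0': {B, D, E, G} → {B, C, D, E, G}.
Read '0': {B, C, D, E, G} → {B, C, D, E, G}.

{B, C, D, E, G}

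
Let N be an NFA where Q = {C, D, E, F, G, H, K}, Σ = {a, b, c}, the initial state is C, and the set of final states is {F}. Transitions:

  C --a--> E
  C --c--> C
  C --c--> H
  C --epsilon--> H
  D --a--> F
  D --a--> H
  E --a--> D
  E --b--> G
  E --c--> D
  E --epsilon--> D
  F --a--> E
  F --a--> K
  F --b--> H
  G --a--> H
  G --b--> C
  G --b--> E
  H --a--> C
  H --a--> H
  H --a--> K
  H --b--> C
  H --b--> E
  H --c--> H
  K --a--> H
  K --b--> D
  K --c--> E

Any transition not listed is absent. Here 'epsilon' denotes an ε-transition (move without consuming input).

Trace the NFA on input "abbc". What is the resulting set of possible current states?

{C, D, H}

Start: ε-closure({C}) = {C, H}.
Read 'a': {C, H} → {C, D, E, H, K}.
Read 'b': {C, D, E, H, K} → {C, D, E, G, H}.
Read 'b': {C, D, E, G, H} → {C, D, E, G, H}.
Read 'c': {C, D, E, G, H} → {C, D, H}.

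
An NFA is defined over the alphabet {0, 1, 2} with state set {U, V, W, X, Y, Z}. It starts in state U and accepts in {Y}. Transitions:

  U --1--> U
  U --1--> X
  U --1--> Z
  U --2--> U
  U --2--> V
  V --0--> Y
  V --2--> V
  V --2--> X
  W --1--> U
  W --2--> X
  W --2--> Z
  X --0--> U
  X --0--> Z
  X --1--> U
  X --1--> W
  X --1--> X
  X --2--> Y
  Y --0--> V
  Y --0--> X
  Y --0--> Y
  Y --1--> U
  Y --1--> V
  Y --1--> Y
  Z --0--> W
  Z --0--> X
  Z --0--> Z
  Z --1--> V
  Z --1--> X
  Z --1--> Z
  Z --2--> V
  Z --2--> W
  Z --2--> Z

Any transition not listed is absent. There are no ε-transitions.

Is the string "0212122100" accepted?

No

Start in {U}.
Read '0': U→∅; now ∅.
The set is empty and remains empty for the remaining 9 symbols.
The final set ∅ contains no accepting state.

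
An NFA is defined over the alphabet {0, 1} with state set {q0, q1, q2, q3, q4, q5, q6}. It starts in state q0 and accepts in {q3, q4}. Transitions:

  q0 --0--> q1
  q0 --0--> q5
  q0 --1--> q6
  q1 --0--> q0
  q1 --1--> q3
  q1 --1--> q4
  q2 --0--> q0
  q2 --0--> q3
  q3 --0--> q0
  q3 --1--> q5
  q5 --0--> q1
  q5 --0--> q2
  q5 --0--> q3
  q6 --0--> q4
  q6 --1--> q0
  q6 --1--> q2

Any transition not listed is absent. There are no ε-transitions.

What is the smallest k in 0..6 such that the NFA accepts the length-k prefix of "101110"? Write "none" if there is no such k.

2

Start in {q0}.
Read '1': {q0} → {q6}.
Read '0': {q6} → {q4}.
None of the earlier sets intersect F, but {q4} does.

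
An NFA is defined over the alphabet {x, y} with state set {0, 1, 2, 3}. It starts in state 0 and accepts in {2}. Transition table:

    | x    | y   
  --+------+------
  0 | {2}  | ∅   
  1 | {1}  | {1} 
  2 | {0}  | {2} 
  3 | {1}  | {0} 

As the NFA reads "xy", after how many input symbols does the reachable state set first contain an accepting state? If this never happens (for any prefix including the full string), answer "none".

Start in {0}.
Read 'x': {0} → {2}.
None of the earlier sets intersect F, but {2} does.

1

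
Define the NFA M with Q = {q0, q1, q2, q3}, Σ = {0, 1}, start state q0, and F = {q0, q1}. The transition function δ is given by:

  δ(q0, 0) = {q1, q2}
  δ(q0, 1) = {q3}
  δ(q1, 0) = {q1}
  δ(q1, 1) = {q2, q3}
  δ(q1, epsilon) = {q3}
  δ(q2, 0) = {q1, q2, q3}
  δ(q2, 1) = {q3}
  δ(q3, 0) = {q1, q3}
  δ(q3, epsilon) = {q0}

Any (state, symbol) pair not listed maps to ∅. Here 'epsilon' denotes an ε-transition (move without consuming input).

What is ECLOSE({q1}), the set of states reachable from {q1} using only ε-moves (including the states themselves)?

{q0, q1, q3}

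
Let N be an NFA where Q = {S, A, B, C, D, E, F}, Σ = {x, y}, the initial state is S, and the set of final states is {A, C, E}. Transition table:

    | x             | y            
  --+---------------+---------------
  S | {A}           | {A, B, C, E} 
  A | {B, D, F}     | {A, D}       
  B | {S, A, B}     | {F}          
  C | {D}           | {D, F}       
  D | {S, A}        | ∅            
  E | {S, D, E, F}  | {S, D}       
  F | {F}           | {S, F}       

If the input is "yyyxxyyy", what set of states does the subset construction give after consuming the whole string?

{S, A, B, C, D, E, F}

Start in {S}.
Read 'y': {S} → {A, B, C, E}.
Read 'y': {A, B, C, E} → {S, A, D, F}.
Read 'y': {S, A, D, F} → {S, A, B, C, D, E, F}.
Read 'x': {S, A, B, C, D, E, F} → {S, A, B, D, E, F}.
Read 'x': {S, A, B, D, E, F} → {S, A, B, D, E, F}.
Read 'y': {S, A, B, D, E, F} → {S, A, B, C, D, E, F}.
Read 'y': {S, A, B, C, D, E, F} → {S, A, B, C, D, E, F}.
Read 'y': {S, A, B, C, D, E, F} → {S, A, B, C, D, E, F}.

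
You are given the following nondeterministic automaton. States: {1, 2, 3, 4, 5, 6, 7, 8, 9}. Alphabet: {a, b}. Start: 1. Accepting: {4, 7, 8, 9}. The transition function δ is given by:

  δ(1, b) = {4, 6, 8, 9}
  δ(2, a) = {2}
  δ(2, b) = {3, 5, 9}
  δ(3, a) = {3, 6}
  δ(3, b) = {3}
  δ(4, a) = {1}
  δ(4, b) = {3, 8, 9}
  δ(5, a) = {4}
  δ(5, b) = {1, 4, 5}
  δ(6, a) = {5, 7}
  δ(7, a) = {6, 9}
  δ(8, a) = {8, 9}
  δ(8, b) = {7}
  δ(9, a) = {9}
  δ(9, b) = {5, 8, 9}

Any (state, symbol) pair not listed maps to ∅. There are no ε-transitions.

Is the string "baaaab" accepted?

Yes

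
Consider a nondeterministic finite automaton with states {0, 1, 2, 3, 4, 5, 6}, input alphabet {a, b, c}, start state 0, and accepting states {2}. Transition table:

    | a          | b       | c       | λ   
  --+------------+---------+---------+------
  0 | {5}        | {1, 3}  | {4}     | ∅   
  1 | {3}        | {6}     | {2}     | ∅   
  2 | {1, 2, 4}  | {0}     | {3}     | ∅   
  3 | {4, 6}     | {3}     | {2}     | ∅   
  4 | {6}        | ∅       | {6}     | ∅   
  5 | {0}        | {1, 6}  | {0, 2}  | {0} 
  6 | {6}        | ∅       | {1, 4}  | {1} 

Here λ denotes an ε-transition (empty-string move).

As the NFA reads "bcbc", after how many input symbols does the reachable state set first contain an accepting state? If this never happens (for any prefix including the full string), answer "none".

2

Start in {0}.
Read 'b': {0} → {1, 3}.
Read 'c': {1, 3} → {2}.
None of the earlier sets intersect F, but {2} does.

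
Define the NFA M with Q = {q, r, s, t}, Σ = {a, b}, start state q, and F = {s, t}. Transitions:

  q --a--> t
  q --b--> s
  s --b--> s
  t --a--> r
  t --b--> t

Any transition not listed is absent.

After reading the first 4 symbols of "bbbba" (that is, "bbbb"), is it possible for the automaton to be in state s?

Yes

Start in {q}.
Read 'b': q→{s}; now {s}.
Read 'b': s→{s}; now {s}.
Read 'b': s→{s}; now {s}.
Read 'b': s→{s}; now {s}.
State s is in {s}.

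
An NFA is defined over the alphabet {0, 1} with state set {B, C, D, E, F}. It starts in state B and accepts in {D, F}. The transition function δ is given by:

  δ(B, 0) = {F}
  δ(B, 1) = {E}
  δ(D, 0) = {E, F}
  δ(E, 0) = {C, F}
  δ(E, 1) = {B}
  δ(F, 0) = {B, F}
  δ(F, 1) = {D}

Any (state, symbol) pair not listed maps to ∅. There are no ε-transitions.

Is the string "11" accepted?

Start in {B}.
Read '1': B→{E}; now {E}.
Read '1': E→{B}; now {B}.
The final set {B} contains no accepting state.

No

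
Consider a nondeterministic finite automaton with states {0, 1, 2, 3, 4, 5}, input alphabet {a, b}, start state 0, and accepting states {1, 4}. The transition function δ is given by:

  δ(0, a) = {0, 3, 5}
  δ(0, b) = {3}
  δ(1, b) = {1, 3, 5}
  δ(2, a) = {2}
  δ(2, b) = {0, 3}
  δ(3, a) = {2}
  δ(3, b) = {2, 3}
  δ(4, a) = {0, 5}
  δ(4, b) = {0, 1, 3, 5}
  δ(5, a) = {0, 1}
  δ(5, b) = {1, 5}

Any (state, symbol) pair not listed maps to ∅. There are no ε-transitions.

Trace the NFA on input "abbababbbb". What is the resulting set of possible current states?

{0, 1, 2, 3, 5}

Start in {0}.
Read 'a': 0→{0, 3, 5}; now {0, 3, 5}.
Read 'b': 0→{3}, 3→{2, 3}, 5→{1, 5}; now {1, 2, 3, 5}.
Read 'b': 1→{1, 3, 5}, 2→{0, 3}, 3→{2, 3}, 5→{1, 5}; now {0, 1, 2, 3, 5}.
Read 'a': 0→{0, 3, 5}, 1→∅, 2→{2}, 3→{2}, 5→{0, 1}; now {0, 1, 2, 3, 5}.
Read 'b': 0→{3}, 1→{1, 3, 5}, 2→{0, 3}, 3→{2, 3}, 5→{1, 5}; now {0, 1, 2, 3, 5}.
Read 'a': 0→{0, 3, 5}, 1→∅, 2→{2}, 3→{2}, 5→{0, 1}; now {0, 1, 2, 3, 5}.
Read 'b': 0→{3}, 1→{1, 3, 5}, 2→{0, 3}, 3→{2, 3}, 5→{1, 5}; now {0, 1, 2, 3, 5}.
Read 'b': 0→{3}, 1→{1, 3, 5}, 2→{0, 3}, 3→{2, 3}, 5→{1, 5}; now {0, 1, 2, 3, 5}.
Read 'b': 0→{3}, 1→{1, 3, 5}, 2→{0, 3}, 3→{2, 3}, 5→{1, 5}; now {0, 1, 2, 3, 5}.
Read 'b': 0→{3}, 1→{1, 3, 5}, 2→{0, 3}, 3→{2, 3}, 5→{1, 5}; now {0, 1, 2, 3, 5}.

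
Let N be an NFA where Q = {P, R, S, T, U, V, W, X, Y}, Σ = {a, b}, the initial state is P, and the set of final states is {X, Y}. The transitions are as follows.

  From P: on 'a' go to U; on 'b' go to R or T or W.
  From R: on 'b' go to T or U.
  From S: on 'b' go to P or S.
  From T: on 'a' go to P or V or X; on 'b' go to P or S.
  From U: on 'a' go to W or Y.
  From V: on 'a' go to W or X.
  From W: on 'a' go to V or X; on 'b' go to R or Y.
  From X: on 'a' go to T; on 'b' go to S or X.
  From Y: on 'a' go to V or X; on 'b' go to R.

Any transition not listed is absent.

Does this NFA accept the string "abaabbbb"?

No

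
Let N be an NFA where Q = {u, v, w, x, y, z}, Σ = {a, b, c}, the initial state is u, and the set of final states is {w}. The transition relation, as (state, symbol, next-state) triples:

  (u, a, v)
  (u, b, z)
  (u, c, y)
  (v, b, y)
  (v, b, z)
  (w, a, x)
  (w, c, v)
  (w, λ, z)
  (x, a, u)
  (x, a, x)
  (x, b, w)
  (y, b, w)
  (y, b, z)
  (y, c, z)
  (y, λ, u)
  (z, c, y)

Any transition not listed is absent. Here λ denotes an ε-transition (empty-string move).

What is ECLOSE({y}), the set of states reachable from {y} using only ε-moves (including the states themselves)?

{u, y}

Begin with {y}.
ε-move y → u; add u.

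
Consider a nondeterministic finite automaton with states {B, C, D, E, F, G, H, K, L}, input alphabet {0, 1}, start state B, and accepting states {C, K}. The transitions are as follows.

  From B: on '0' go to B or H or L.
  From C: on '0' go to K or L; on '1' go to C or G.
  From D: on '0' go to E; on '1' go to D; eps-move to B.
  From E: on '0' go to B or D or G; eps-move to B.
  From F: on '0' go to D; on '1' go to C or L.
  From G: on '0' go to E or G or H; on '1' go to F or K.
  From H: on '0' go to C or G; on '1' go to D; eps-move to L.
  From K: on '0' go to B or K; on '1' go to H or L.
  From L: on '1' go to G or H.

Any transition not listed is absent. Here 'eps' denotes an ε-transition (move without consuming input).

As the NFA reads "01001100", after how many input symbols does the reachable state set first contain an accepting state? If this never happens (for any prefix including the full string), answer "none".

3

Start in {B}.
Read '0': B→{B, H, L}; now {B, H, L}.
Read '1': B→∅, H→{D}, L→{G, H}; union {D, G, H}; ε-closure = {B, D, G, H, L}.
Read '0': B→{B, H, L}, D→{E}, G→{E, G, H}, H→{C, G}, L→∅; now {B, C, E, G, H, L}.
None of the earlier sets intersect F, but {B, C, E, G, H, L} does.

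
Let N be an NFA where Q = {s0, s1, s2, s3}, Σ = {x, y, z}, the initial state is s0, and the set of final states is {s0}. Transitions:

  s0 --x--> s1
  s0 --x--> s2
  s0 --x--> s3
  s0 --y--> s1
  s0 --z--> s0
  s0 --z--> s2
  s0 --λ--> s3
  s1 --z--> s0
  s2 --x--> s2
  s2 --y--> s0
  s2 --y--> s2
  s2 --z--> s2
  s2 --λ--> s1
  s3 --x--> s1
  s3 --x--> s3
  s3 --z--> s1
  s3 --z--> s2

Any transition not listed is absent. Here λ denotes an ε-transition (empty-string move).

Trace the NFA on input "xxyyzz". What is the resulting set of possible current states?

Start: ε-closure({s0}) = {s0, s3}.
Read 'x': s0→{s1, s2, s3}, s3→{s1, s3}; now {s1, s2, s3}.
Read 'x': s1→∅, s2→{s2}, s3→{s1, s3}; now {s1, s2, s3}.
Read 'y': s1→∅, s2→{s0, s2}, s3→∅; union {s0, s2}; ε-closure = {s0, s1, s2, s3}.
Read 'y': s0→{s1}, s1→∅, s2→{s0, s2}, s3→∅; union {s0, s1, s2}; ε-closure = {s0, s1, s2, s3}.
Read 'z': s0→{s0, s2}, s1→{s0}, s2→{s2}, s3→{s1, s2}; union {s0, s1, s2}; ε-closure = {s0, s1, s2, s3}.
Read 'z': s0→{s0, s2}, s1→{s0}, s2→{s2}, s3→{s1, s2}; union {s0, s1, s2}; ε-closure = {s0, s1, s2, s3}.

{s0, s1, s2, s3}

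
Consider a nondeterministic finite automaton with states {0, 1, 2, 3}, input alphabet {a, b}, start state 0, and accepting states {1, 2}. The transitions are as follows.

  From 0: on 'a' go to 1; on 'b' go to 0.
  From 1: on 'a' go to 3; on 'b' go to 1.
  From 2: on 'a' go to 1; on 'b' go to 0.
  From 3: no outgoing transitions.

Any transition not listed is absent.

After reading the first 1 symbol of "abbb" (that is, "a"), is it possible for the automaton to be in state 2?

Start in {0}.
Read 'a': {0} → {1}.
State 2 is not in {1}.

No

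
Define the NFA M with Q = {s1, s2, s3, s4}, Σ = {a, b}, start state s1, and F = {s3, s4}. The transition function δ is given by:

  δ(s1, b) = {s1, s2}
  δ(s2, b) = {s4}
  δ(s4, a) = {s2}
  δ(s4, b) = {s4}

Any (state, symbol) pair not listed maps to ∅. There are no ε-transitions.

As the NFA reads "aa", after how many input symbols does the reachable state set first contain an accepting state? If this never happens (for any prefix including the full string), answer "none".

Start in {s1}.
Read 'a': {s1} → ∅.
The set is empty and remains empty for the remaining 1 symbol.
No reachable set along the way intersects F.

none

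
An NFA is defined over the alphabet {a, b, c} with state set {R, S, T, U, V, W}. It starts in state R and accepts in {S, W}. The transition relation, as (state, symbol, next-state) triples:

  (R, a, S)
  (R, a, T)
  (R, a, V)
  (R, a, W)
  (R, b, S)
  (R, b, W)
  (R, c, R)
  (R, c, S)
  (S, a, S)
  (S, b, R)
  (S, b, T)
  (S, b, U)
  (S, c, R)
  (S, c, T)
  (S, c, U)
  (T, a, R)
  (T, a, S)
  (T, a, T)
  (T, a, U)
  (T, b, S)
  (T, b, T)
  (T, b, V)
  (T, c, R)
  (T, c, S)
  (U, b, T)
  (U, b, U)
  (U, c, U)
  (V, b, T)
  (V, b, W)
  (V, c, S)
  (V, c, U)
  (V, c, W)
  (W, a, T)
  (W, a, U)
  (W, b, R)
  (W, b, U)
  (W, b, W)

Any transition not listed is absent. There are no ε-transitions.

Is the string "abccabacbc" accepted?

Yes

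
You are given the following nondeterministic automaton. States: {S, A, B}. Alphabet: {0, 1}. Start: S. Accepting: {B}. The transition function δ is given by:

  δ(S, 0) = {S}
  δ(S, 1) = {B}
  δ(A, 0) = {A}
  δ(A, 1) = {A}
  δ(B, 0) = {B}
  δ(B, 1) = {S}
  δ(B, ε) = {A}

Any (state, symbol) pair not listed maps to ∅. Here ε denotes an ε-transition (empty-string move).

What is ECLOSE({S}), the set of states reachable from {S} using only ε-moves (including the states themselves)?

Begin with {S}.
No ε-moves leave this set, so the closure equals the set itself.

{S}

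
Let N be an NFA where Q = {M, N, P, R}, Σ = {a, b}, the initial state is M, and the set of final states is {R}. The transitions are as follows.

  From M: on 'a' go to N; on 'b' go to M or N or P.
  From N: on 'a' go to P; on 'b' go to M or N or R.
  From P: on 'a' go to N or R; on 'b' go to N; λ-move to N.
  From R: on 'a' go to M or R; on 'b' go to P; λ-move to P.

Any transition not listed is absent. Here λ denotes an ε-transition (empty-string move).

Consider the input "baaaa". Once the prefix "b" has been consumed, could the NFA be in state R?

No

Start in {M}.
Read 'b': M→{M, N, P}; now {M, N, P}.
State R is not in {M, N, P}.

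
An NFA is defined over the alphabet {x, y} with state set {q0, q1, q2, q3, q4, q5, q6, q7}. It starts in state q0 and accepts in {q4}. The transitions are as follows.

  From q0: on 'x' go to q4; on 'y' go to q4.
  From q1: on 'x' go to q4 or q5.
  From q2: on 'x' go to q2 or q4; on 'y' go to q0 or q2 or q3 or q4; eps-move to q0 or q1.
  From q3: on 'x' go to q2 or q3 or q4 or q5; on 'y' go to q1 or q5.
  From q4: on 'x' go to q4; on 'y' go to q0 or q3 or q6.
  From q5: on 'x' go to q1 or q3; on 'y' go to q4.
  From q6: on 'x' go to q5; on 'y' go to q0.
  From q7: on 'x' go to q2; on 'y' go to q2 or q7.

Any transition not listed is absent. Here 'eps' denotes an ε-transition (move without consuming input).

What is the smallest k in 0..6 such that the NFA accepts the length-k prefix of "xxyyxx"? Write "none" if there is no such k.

1

Start in {q0}.
Read 'x': {q0} → {q4}.
None of the earlier sets intersect F, but {q4} does.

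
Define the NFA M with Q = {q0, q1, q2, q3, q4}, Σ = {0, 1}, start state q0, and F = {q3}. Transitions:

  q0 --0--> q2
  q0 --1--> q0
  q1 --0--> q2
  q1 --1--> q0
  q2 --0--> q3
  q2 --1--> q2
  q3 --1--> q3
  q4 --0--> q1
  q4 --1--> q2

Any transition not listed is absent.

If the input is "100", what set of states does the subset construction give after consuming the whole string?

{q3}

Start in {q0}.
Read '1': {q0} → {q0}.
Read '0': {q0} → {q2}.
Read '0': {q2} → {q3}.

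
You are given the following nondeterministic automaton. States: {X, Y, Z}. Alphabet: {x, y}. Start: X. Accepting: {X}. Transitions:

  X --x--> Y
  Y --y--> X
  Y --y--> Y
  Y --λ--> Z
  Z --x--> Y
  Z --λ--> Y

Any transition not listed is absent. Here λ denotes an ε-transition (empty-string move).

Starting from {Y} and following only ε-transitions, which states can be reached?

{Y, Z}

Begin with {Y}.
ε-move Y → Z; add Z.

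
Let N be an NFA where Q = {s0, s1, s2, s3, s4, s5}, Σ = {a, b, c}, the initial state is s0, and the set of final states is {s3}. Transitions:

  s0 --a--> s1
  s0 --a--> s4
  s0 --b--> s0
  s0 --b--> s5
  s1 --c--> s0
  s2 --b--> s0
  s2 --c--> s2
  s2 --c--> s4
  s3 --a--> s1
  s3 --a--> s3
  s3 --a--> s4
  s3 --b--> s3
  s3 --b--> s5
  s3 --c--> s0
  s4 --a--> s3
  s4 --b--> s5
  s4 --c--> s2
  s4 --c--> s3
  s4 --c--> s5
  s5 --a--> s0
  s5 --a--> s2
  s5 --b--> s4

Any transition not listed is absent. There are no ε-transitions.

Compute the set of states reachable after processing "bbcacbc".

{s0, s2, s3, s5}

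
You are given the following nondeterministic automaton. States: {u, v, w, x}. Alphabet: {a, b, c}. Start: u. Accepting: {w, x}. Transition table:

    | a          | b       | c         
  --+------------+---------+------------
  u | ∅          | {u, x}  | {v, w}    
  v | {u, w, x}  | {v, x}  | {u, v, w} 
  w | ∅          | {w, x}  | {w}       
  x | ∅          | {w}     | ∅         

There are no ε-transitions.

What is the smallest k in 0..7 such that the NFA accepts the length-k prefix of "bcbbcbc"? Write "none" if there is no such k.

1

Start in {u}.
Read 'b': {u} → {u, x}.
None of the earlier sets intersect F, but {u, x} does.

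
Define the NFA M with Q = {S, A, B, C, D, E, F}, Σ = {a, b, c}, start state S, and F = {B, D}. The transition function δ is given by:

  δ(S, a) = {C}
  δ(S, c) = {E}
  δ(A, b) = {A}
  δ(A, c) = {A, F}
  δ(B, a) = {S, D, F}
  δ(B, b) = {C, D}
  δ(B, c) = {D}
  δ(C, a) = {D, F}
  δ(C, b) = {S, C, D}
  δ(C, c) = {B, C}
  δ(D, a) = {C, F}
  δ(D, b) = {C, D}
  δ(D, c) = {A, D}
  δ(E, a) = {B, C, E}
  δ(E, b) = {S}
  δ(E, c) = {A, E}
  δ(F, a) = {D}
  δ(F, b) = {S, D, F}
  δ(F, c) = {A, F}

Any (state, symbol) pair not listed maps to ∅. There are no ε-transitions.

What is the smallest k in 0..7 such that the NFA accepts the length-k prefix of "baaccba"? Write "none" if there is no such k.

none

Start in {S}.
Read 'b': S→∅; now ∅.
The set is empty and remains empty for the remaining 6 symbols.
No reachable set along the way intersects F.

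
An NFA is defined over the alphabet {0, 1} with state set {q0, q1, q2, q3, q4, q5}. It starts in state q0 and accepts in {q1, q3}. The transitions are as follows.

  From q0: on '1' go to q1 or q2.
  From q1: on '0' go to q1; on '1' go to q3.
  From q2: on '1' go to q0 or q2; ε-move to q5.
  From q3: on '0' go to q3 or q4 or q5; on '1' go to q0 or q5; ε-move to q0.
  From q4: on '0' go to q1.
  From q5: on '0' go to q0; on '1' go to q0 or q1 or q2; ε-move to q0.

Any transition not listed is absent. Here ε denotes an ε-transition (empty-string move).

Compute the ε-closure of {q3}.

{q0, q3}

Begin with {q3}.
ε-move q3 → q0; add q0.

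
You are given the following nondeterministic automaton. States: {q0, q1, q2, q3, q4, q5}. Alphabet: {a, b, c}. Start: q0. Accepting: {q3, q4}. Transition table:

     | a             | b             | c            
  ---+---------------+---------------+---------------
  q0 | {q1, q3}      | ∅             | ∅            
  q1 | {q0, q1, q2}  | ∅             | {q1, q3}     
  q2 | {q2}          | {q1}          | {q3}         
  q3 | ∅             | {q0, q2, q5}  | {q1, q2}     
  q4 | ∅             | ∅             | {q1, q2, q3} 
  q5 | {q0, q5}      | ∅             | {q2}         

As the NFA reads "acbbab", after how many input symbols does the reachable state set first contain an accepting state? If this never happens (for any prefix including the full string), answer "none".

Start in {q0}.
Read 'a': {q0} → {q1, q3}.
None of the earlier sets intersect F, but {q1, q3} does.

1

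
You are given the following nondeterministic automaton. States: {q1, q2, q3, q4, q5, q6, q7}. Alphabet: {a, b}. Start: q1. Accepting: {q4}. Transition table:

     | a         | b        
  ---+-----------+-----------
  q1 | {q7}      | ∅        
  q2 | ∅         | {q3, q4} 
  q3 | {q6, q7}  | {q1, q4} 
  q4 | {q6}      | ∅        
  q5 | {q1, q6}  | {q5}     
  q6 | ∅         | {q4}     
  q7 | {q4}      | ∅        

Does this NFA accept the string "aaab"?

Yes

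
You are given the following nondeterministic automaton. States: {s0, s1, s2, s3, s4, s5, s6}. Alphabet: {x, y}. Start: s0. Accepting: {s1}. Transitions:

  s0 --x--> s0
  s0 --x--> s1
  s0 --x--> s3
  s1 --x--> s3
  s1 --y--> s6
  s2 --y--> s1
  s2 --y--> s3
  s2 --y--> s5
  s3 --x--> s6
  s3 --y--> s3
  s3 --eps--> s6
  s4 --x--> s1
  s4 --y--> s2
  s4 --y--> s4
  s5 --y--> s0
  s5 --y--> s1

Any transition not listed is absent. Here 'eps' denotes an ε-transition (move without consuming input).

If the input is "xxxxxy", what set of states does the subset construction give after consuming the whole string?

{s3, s6}

Start in {s0}.
Read 'x': {s0} → {s0, s1, s3, s6}.
Read 'x': {s0, s1, s3, s6} → {s0, s1, s3, s6}.
Read 'x': {s0, s1, s3, s6} → {s0, s1, s3, s6}.
Read 'x': {s0, s1, s3, s6} → {s0, s1, s3, s6}.
Read 'x': {s0, s1, s3, s6} → {s0, s1, s3, s6}.
Read 'y': {s0, s1, s3, s6} → {s3, s6}.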